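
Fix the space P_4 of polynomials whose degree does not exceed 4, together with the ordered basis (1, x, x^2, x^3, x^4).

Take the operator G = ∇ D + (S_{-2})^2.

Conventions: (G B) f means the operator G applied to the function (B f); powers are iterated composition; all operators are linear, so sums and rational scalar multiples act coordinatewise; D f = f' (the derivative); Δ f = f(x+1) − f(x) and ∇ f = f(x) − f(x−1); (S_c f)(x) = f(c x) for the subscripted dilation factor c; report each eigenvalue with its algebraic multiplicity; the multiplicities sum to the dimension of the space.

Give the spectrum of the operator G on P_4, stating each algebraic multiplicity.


λ = 1 (multiplicity 1), λ = 4 (multiplicity 1), λ = 16 (multiplicity 1), λ = 64 (multiplicity 1), λ = 256 (multiplicity 1)

image of 1: 1
image of x: 4x
image of x^2: 16x^2 + 2
image of x^3: 64x^3 + 6x - 3
image of x^4: 256x^4 + 12x^2 - 12x + 4
the matrix is upper triangular; its diagonal is (1, 4, 16, 64, 256)
for a triangular matrix the eigenvalues are the diagonal entries, with algebraic multiplicity their repetition count


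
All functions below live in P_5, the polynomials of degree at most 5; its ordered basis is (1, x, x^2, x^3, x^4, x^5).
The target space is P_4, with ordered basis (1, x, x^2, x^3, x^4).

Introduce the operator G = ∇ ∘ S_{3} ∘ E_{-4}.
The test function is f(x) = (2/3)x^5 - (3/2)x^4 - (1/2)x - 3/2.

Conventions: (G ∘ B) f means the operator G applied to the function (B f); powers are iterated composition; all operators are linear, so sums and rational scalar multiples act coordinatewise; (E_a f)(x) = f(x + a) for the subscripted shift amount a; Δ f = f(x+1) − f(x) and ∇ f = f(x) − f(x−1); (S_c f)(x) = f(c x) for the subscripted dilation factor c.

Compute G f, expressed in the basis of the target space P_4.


the result is g(x) = 810x^4 - 6426x^3 + 19413x^2 - 26472x + 13738

E_{-4} f = (2/3)x^5 - (89/6)x^4 + (392/3)x^3 - (1712/3)x^2 + (7421/6)x - 6397/6
S_{3} E_{-4} f = 162x^5 - (2403/2)x^4 + 3528x^3 - 5136x^2 + (7421/2)x - 6397/6
∇ S_{3} E_{-4} f = 810x^4 - 6426x^3 + 19413x^2 - 26472x + 13738


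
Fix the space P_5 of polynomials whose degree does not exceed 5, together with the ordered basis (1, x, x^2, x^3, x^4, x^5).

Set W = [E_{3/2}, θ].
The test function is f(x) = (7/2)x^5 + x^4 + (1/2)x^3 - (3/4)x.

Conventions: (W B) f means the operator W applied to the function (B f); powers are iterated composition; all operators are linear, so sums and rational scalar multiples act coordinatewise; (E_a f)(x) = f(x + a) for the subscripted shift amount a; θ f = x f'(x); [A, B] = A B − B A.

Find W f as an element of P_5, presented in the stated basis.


θ f = (35/2)x^5 + 4x^4 + (3/2)x^3 - (3/4)x
E_{3/2} θ f = (35/2)x^5 + (541/4)x^4 + (1677/4)x^3 + (5211/8)x^2 + (16203/32)x + 10053/64
E_{3/2} f = (7/2)x^5 + (109/4)x^4 + (341/4)x^3 + (1071/8)x^2 + (3351/32)x + 2061/64
θ E_{3/2} f = (35/2)x^5 + 109x^4 + (1023/4)x^3 + (1071/4)x^2 + (3351/32)x
[E_{3/2}, θ] f = (105/4)x^4 + (327/2)x^3 + (3069/8)x^2 + (3213/8)x + 10053/64

the result is g(x) = (105/4)x^4 + (327/2)x^3 + (3069/8)x^2 + (3213/8)x + 10053/64


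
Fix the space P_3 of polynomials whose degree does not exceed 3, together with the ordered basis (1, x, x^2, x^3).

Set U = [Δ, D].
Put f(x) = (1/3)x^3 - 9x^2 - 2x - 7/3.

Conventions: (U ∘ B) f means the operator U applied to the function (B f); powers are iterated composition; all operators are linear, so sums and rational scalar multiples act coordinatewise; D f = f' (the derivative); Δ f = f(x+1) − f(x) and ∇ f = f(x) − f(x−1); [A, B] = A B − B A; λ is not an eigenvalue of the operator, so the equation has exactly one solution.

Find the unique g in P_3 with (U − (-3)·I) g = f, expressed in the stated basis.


write g with unknown coordinates in the stated basis and equate coefficients in (U − (-3)·I) g = f
solving from the highest basis element down gives g = (1/9)x^3 - 3x^2 - (2/3)x - 7/9
check: U g = 0
so U g − (-3)·g = (1/3)x^3 - 9x^2 - 2x - 7/3 = f ✓

g(x) = (1/9)x^3 - 3x^2 - (2/3)x - 7/9


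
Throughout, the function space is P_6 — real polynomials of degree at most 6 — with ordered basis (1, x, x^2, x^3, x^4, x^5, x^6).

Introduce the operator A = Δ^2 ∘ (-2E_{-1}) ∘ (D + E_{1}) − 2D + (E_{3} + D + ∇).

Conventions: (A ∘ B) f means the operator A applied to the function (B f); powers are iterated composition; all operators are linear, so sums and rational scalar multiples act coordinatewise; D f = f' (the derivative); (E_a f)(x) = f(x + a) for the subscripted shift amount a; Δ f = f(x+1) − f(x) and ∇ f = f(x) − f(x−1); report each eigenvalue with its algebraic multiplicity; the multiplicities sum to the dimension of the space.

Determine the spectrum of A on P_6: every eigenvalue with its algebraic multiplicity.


λ = 1 (multiplicity 7)

image of 1: 1
image of x: x + 3
image of x^2: x^2 + 6x + 4
image of x^3: x^3 + 9x^2 + 12x + 4
image of x^4: x^4 + 12x^3 + 24x^2 + 16x + 52
image of x^5: x^5 + 15x^4 + 40x^3 + 40x^2 + 260x + 164
image of x^6: x^6 + 18x^5 + 60x^4 + 80x^3 + 780x^2 + 984x + 604
the matrix is upper triangular; its diagonal is (1, 1, 1, 1, 1, 1, 1)
for a triangular matrix the eigenvalues are the diagonal entries, with algebraic multiplicity their repetition count


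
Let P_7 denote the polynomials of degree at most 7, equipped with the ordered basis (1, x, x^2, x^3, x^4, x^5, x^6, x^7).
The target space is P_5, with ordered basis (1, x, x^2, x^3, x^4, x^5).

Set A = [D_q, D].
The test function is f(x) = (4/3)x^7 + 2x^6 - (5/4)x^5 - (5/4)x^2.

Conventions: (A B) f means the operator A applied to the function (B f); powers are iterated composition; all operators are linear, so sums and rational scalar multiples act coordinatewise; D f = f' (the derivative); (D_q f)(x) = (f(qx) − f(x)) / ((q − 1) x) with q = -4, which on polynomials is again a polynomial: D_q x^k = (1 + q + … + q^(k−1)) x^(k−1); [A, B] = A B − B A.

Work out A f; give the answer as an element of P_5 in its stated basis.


D f = (28/3)x^6 + 12x^5 - (25/4)x^4 - (5/2)x
D_q D f = -7644x^5 + 2460x^4 + (1275/4)x^3 - 5/2
D_q f = (13108/3)x^6 - 1638x^5 - (1025/4)x^4 + (15/4)x
D D_q f = 26216x^5 - 8190x^4 - 1025x^3 + 15/4
[D_q, D] f = -33860x^5 + 10650x^4 + (5375/4)x^3 - 25/4

the image equals g(x) = -33860x^5 + 10650x^4 + (5375/4)x^3 - 25/4


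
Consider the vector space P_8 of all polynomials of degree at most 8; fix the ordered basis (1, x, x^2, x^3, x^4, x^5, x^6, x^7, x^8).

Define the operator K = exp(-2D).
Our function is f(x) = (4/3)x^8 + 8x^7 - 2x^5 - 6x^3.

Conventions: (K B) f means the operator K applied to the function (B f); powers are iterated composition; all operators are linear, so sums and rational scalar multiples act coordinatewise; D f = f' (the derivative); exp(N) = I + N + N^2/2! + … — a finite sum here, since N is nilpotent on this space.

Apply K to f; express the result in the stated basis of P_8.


order-1 term: -(64/3)x^7 - 112x^6 + 20x^4 + 36x^2
order-2 term: (448/3)x^6 + 672x^5 - 80x^3 - 72x
order-3 term: -(1792/3)x^5 - 2240x^4 + 160x^2 + 48
order-4 term: (4480/3)x^4 + 4480x^3 - 160x
order-5 term: -(7168/3)x^3 - 5376x^2 + 64
order-6 term: (7168/3)x^2 + 3584x
order-7 term: -(4096/3)x - 1024
order-8 term: 1024/3
the series for exp(-2D) f terminates at order 8
exp(-2D) f = (4/3)x^8 - (40/3)x^7 + (112/3)x^6 + (218/3)x^5 - (2180/3)x^4 + (6014/3)x^3 - (8372/3)x^2 + (5960/3)x - 1712/3

the result is g(x) = (4/3)x^8 - (40/3)x^7 + (112/3)x^6 + (218/3)x^5 - (2180/3)x^4 + (6014/3)x^3 - (8372/3)x^2 + (5960/3)x - 1712/3


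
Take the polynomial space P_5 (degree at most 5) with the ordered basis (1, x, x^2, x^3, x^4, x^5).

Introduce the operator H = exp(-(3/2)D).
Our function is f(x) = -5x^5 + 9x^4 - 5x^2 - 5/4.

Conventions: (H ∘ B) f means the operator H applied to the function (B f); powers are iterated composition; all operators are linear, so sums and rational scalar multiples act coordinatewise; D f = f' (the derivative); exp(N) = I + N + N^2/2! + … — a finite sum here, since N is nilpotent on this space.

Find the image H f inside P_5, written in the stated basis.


g(x) = -5x^5 + (93/2)x^4 - (333/2)x^3 + (1141/4)x^2 - (3729/16)x + 2273/32

order-1 term: (75/2)x^4 - 54x^3 + 15x
order-2 term: -(225/2)x^3 + (243/2)x^2 - 45/4
order-3 term: (675/4)x^2 - (243/2)x
order-4 term: -(2025/16)x + 729/16
order-5 term: 1215/32
the series for exp(-(3/2)D) f terminates at order 5
exp(-(3/2)D) f = -5x^5 + (93/2)x^4 - (333/2)x^3 + (1141/4)x^2 - (3729/16)x + 2273/32


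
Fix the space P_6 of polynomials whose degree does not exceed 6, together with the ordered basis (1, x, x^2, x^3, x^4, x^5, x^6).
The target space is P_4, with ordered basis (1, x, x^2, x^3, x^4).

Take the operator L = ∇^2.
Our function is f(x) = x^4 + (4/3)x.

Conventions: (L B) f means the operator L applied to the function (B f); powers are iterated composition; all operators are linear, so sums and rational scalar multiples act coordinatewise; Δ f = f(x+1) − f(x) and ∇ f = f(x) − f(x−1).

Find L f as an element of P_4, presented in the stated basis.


∇ f = 4x^3 - 6x^2 + 4x + 1/3
∇ ∇ f = 12x^2 - 24x + 14

the image equals g(x) = 12x^2 - 24x + 14


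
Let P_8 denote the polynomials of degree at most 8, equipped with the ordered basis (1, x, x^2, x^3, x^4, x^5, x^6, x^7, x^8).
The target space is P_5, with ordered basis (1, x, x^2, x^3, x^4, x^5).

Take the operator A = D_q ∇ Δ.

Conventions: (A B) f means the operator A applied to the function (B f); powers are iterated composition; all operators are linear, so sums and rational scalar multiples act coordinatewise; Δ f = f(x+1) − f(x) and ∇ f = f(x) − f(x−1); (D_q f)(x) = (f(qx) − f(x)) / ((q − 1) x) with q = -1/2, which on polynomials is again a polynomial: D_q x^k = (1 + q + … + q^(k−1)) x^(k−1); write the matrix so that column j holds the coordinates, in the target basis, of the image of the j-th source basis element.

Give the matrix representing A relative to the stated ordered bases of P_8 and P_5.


the matrix is [[0, 0, 0, 6, 0, 10, 0, 14, 0]; [0, 0, 0, 0, 6, 0, 15, 0, 28]; [0, 0, 0, 0, 0, 15, 0, 105/2, 0]; [0, 0, 0, 0, 0, 0, 75/4, 0, 175/2]; [0, 0, 0, 0, 0, 0, 0, 231/8, 0]; [0, 0, 0, 0, 0, 0, 0, 0, 147/4]] (rows listed top to bottom)

image of 1: 0
image of x: 0
image of x^2: 0
image of x^3: 6
image of x^4: 6x
image of x^5: 15x^2 + 10
image of x^6: (75/4)x^3 + 15x
image of x^7: (231/8)x^4 + (105/2)x^2 + 14
image of x^8: (147/4)x^5 + (175/2)x^3 + 28x
each image's coordinates form column j of the matrix


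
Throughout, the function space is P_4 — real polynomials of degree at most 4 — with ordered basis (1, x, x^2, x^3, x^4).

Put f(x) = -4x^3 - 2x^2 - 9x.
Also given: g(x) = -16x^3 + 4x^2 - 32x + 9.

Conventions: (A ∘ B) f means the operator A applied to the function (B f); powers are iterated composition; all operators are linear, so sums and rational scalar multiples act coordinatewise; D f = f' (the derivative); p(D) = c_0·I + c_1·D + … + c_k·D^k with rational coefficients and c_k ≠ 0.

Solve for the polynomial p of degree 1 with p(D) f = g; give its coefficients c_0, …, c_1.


p(D) = 4·I − D, i.e. c_0 = 4, c_1 = -1

D^0 f = -4x^3 - 2x^2 - 9x
D^1 f = -12x^2 - 4x - 9
matching coefficients of g against c_0 f + c_1 Df + … from the top degree down determines the c_i
solution: c_0 = 4, c_1 = -1


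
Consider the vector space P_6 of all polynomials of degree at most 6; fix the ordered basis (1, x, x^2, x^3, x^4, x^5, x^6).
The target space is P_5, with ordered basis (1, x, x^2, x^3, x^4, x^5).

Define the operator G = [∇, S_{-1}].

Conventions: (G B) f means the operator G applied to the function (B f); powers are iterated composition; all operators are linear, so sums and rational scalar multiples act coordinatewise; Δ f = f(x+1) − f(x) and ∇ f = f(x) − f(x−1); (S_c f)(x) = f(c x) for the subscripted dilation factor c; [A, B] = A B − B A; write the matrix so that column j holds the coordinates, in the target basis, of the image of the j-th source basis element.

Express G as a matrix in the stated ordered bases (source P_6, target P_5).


image of 1: 0
image of x: -2
image of x^2: 4x
image of x^3: -6x^2 - 2
image of x^4: 8x^3 + 8x
image of x^5: -10x^4 - 20x^2 - 2
image of x^6: 12x^5 + 40x^3 + 12x
each image's coordinates form column j of the matrix

the matrix is [[0, -2, 0, -2, 0, -2, 0]; [0, 0, 4, 0, 8, 0, 12]; [0, 0, 0, -6, 0, -20, 0]; [0, 0, 0, 0, 8, 0, 40]; [0, 0, 0, 0, 0, -10, 0]; [0, 0, 0, 0, 0, 0, 12]] (rows listed top to bottom)


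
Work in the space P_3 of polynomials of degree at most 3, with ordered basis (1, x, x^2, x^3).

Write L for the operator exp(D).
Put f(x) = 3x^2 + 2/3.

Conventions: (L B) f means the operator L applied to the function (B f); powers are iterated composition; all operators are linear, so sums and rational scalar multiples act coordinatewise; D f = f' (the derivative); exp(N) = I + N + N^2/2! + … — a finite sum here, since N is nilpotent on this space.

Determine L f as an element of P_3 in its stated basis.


order-1 term: 6x
order-2 term: 3
the series for exp(D) f terminates at order 2
exp(D) f = 3x^2 + 6x + 11/3

the image equals g(x) = 3x^2 + 6x + 11/3


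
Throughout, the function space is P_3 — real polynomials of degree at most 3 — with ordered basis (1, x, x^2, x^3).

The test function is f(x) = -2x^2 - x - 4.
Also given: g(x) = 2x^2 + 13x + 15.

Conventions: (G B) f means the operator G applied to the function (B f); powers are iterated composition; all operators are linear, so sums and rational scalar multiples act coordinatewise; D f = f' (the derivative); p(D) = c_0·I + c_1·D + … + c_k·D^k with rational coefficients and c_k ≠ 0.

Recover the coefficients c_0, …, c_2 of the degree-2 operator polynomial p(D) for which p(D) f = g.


c_0 = -1, c_1 = -3, c_2 = -2

D^0 f = -2x^2 - x - 4
D^1 f = -4x - 1
D^2 f = -4
matching coefficients of g against c_0 f + c_1 Df + … from the top degree down determines the c_i
solution: c_0 = -1, c_1 = -3, c_2 = -2


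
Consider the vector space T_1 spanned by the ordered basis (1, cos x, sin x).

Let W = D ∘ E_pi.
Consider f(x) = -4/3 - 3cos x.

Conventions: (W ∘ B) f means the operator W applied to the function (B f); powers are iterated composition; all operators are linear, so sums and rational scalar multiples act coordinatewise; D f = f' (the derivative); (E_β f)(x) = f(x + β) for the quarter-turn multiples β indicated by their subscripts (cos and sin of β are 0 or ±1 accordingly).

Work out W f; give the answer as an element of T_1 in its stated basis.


the result is g(x) = -3sin x

E_pi f = -4/3 + 3cos x
D E_pi f = -3sin x


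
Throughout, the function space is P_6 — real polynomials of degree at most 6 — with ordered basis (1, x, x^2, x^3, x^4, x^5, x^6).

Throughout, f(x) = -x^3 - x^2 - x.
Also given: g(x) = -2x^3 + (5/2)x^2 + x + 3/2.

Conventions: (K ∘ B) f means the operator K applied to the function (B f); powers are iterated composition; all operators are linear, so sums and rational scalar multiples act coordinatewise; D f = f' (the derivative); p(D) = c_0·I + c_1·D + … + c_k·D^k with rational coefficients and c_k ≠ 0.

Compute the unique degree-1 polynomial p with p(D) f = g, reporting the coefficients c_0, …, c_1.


D^0 f = -x^3 - x^2 - x
D^1 f = -3x^2 - 2x - 1
matching coefficients of g against c_0 f + c_1 Df + … from the top degree down determines the c_i
solution: c_0 = 2, c_1 = -3/2

c_0 = 2, c_1 = -3/2


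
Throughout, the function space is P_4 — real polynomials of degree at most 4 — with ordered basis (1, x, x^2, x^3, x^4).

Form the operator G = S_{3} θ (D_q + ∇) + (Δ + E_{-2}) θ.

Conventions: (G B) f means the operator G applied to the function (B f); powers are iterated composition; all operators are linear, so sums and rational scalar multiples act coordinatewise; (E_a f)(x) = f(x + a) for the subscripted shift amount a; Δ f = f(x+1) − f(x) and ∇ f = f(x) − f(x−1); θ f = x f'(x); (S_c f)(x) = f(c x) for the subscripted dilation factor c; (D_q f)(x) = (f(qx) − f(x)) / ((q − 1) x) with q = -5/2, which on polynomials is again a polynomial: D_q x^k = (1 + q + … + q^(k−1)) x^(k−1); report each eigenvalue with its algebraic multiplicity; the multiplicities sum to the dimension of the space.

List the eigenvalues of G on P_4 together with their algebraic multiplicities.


image of 1: 0
image of x: x - 1
image of x^2: 2x^2 - (5/2)x + 10
image of x^3: 3x^3 + (261/2)x^2 + 36x - 21
image of x^4: 4x^4 - (4583/8)x^3 + 12x^2 - 100x + 68
the matrix is upper triangular; its diagonal is (0, 1, 2, 3, 4)
for a triangular matrix the eigenvalues are the diagonal entries, with algebraic multiplicity their repetition count

λ = 0 (multiplicity 1), λ = 1 (multiplicity 1), λ = 2 (multiplicity 1), λ = 3 (multiplicity 1), λ = 4 (multiplicity 1)


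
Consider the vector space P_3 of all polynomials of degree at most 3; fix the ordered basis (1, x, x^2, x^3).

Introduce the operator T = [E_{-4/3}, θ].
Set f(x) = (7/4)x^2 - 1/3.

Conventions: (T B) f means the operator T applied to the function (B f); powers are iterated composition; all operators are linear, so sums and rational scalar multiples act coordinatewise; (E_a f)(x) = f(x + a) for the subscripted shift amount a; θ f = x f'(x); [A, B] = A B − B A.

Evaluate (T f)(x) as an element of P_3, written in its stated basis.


g(x) = -(14/3)x + 56/9

θ f = (7/2)x^2
E_{-4/3} θ f = (7/2)x^2 - (28/3)x + 56/9
E_{-4/3} f = (7/4)x^2 - (14/3)x + 25/9
θ E_{-4/3} f = (7/2)x^2 - (14/3)x
[E_{-4/3}, θ] f = -(14/3)x + 56/9


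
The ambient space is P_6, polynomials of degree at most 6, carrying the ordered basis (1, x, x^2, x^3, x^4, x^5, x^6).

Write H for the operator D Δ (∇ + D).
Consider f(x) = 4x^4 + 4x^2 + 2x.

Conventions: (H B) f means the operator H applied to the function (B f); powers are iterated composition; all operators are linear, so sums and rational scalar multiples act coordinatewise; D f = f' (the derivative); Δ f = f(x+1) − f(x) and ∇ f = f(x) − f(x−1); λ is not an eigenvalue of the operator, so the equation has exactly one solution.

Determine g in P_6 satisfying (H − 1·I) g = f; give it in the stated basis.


write g with unknown coordinates in the stated basis and equate coefficients in (H − 1·I) g = f
solving from the highest basis element down gives g = -4x^4 - 4x^2 - 194x - 48
check: H g = -192x - 48
so H g − 1·g = 4x^4 + 4x^2 + 2x = f ✓

the image equals g(x) = -4x^4 - 4x^2 - 194x - 48


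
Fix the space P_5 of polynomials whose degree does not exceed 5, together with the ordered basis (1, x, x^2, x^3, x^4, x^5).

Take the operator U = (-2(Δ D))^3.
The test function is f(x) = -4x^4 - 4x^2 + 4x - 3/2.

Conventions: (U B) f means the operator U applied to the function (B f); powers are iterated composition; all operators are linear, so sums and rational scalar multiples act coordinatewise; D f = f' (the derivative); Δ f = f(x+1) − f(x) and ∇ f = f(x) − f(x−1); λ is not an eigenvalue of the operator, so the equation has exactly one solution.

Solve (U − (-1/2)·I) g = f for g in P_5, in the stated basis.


write g with unknown coordinates in the stated basis and equate coefficients in (U − (-1/2)·I) g = f
solving from the highest basis element down gives g = -8x^4 - 8x^2 + 8x - 3
check: U g = 0
so U g − (-1/2)·g = -4x^4 - 4x^2 + 4x - 3/2 = f ✓

g(x) = -8x^4 - 8x^2 + 8x - 3


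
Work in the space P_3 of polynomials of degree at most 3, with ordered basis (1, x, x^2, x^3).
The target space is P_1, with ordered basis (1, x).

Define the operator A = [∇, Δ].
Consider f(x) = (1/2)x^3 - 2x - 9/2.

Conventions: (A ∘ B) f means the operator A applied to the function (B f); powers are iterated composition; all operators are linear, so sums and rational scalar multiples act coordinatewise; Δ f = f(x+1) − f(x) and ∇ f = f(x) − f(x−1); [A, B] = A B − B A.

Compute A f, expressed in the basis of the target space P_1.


g(x) = 0

Δ f = (3/2)x^2 + (3/2)x - 3/2
∇ Δ f = 3x
∇ f = (3/2)x^2 - (3/2)x - 3/2
Δ ∇ f = 3x
[∇, Δ] f = 0


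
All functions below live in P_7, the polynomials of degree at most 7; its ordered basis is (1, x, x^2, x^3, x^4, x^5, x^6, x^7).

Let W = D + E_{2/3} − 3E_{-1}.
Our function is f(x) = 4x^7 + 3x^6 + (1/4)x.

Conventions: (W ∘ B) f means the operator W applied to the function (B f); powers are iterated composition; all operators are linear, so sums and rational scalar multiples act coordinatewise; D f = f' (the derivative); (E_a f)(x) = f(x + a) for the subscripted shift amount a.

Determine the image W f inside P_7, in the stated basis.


D f = 28x^6 + 18x^5 + 1/4
E_{2/3} f = 4x^7 + (65/3)x^6 + (148/3)x^5 + (1660/27)x^4 + (3680/81)x^3 + (1616/81)x^2 + (14809/2916)x + 2905/4374
E_{-1} f = 4x^7 - 25x^6 + 66x^5 - 95x^4 + 80x^3 - 39x^2 + (41/4)x - 5/4
(-3E_{-1}) f = -12x^7 + 75x^6 - 198x^5 + 285x^4 - 240x^3 + 117x^2 - (123/4)x + 15/4
(D + E_{2/3} − 3E_{-1}) f = -8x^7 + (374/3)x^6 - (392/3)x^5 + (9355/27)x^4 - (15760/81)x^3 + (11093/81)x^2 - (37429/1458)x + 20401/4374

g(x) = -8x^7 + (374/3)x^6 - (392/3)x^5 + (9355/27)x^4 - (15760/81)x^3 + (11093/81)x^2 - (37429/1458)x + 20401/4374


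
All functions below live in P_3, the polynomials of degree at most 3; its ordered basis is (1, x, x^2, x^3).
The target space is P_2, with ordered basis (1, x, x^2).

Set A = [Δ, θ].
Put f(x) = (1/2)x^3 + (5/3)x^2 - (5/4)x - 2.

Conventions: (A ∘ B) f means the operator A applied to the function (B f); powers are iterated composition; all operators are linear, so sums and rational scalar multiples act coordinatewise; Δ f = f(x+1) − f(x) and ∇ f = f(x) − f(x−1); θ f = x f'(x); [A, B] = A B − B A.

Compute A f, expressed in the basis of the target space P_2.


g(x) = (3/2)x^2 + (19/3)x + 43/12

θ f = (3/2)x^3 + (10/3)x^2 - (5/4)x
Δ θ f = (9/2)x^2 + (67/6)x + 43/12
Δ f = (3/2)x^2 + (29/6)x + 11/12
θ Δ f = 3x^2 + (29/6)x
[Δ, θ] f = (3/2)x^2 + (19/3)x + 43/12


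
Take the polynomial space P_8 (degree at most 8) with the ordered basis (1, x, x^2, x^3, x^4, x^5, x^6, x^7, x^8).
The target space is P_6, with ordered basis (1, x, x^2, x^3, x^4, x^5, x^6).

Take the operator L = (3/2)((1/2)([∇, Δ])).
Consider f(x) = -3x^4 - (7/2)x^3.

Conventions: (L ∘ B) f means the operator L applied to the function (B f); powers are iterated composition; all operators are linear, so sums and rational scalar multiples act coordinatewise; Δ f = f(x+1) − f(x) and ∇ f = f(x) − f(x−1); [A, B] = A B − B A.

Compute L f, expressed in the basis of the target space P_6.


Δ f = -12x^3 - (57/2)x^2 - (45/2)x - 13/2
∇ Δ f = -36x^2 - 21x - 6
∇ f = -12x^3 + (15/2)x^2 - (3/2)x - 1/2
Δ ∇ f = -36x^2 - 21x - 6
[∇, Δ] f = 0
((1/2)([∇, Δ])) f = 0
((3/2)((1/2)([∇, Δ]))) f = 0

g(x) = 0


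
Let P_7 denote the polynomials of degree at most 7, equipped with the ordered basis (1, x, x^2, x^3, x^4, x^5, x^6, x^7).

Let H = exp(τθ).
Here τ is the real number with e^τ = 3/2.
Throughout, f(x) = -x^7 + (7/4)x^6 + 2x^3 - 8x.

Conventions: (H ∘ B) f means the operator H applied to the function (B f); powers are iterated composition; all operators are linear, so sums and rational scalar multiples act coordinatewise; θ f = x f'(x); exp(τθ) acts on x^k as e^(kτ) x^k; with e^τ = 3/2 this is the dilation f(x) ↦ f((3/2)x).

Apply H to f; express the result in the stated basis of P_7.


the image equals g(x) = -(2187/128)x^7 + (5103/256)x^6 + (27/4)x^3 - 12x

exp(τθ) x^k = e^(kτ) x^k; with e^τ = 3/2 this sends x^k to (3/2)^k x^k
x ↦ 3/2 x
x^3 ↦ 27/8 x^3
x^6 ↦ 729/64 x^6
x^7 ↦ 2187/128 x^7
applying this coordinatewise to f: exp(τθ) f = -(2187/128)x^7 + (5103/256)x^6 + (27/4)x^3 - 12x


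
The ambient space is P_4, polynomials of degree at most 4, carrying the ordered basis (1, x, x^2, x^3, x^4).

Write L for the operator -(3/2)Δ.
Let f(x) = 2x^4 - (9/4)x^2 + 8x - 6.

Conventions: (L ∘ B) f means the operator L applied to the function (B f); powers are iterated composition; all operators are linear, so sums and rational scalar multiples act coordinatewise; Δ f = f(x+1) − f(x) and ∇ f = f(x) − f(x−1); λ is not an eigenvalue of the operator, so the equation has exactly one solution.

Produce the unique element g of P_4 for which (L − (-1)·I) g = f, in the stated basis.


the result is g(x) = 2x^4 + 12x^3 + (279/4)x^2 + (1133/4)x + 1089/2

write g with unknown coordinates in the stated basis and equate coefficients in (L − (-1)·I) g = f
solving from the highest basis element down gives g = 2x^4 + 12x^3 + (279/4)x^2 + (1133/4)x + 1089/2
check: L g = -12x^3 - 72x^2 - (1101/4)x - 1101/2
so L g − (-1)·g = 2x^4 - (9/4)x^2 + 8x - 6 = f ✓


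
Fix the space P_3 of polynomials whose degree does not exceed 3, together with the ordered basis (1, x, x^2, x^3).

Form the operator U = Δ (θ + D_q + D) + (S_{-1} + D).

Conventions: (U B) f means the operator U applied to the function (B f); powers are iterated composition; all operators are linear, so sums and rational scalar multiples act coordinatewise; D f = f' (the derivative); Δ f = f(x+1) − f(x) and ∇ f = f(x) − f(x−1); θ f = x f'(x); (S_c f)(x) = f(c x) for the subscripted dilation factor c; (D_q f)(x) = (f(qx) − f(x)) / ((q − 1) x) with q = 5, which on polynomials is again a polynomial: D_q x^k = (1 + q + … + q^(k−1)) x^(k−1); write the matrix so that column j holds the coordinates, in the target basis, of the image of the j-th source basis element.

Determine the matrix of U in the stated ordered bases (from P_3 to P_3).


the matrix is [[1, 2, 10, 37]; [0, -1, 6, 77]; [0, 0, 1, 12]; [0, 0, 0, -1]] (rows listed top to bottom)

image of 1: 1
image of x: -x + 2
image of x^2: x^2 + 6x + 10
image of x^3: -x^3 + 12x^2 + 77x + 37
each image's coordinates form column j of the matrix


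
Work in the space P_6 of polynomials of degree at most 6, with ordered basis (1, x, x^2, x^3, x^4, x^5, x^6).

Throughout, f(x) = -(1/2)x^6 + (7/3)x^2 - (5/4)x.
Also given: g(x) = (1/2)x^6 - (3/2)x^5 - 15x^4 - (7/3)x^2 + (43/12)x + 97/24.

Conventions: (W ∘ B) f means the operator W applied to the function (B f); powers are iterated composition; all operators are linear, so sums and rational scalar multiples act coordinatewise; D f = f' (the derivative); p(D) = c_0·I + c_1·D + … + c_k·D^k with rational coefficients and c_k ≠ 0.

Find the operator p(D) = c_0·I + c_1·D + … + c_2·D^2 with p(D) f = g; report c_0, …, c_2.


p(D) = -I + (1/2)·D + D^2, i.e. c_0 = -1, c_1 = 1/2, c_2 = 1

D^0 f = -(1/2)x^6 + (7/3)x^2 - (5/4)x
D^1 f = -3x^5 + (14/3)x - 5/4
D^2 f = -15x^4 + 14/3
matching coefficients of g against c_0 f + c_1 Df + … from the top degree down determines the c_i
solution: c_0 = -1, c_1 = 1/2, c_2 = 1


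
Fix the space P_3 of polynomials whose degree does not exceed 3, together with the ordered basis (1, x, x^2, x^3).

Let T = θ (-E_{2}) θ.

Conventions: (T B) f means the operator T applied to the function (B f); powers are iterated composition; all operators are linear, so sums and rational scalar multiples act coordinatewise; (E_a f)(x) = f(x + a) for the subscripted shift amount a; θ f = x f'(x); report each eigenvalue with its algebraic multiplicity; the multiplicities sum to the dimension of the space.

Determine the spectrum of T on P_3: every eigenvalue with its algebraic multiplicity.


image of 1: 0
image of x: -x
image of x^2: -4x^2 - 8x
image of x^3: -9x^3 - 36x^2 - 36x
the matrix is upper triangular; its diagonal is (0, -1, -4, -9)
for a triangular matrix the eigenvalues are the diagonal entries, with algebraic multiplicity their repetition count

λ = -9 (multiplicity 1), λ = -4 (multiplicity 1), λ = -1 (multiplicity 1), λ = 0 (multiplicity 1)


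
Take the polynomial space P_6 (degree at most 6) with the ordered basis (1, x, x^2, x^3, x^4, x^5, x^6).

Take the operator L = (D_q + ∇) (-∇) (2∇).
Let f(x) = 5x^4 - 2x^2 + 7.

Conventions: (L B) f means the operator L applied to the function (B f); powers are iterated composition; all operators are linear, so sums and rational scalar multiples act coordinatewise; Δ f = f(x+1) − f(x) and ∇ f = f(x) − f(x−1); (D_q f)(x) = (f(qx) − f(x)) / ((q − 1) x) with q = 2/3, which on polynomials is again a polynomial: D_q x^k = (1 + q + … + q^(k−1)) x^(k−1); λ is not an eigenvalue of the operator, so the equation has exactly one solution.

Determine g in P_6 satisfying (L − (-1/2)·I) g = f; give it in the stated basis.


the result is g(x) = 10x^4 - 4x^2 + 1760x - 2386

write g with unknown coordinates in the stated basis and equate coefficients in (L − (-1/2)·I) g = f
solving from the highest basis element down gives g = 10x^4 - 4x^2 + 1760x - 2386
check: L g = -880x + 1200
so L g − (-1/2)·g = 5x^4 - 2x^2 + 7 = f ✓


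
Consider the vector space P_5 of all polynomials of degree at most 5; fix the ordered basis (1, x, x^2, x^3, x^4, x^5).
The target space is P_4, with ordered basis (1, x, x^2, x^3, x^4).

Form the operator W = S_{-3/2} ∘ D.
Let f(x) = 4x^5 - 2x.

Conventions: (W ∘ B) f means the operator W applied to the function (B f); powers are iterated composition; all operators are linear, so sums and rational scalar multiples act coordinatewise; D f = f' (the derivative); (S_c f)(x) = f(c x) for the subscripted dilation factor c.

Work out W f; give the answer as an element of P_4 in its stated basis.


the result is g(x) = (405/4)x^4 - 2

D f = 20x^4 - 2
S_{-3/2} D f = (405/4)x^4 - 2


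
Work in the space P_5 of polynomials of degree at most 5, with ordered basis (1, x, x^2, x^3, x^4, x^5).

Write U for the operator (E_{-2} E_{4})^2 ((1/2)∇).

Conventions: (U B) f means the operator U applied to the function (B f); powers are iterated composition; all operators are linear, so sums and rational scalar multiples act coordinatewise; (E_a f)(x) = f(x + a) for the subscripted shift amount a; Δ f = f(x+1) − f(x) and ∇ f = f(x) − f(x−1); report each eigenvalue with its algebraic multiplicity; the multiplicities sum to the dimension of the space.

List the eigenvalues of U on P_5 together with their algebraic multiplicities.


image of 1: 0
image of x: 1/2
image of x^2: x + 7/2
image of x^3: (3/2)x^2 + (21/2)x + 37/2
image of x^4: 2x^3 + 21x^2 + 74x + 175/2
image of x^5: (5/2)x^4 + 35x^3 + 185x^2 + (875/2)x + 781/2
the matrix is upper triangular; its diagonal is (0, 0, 0, 0, 0, 0)
for a triangular matrix the eigenvalues are the diagonal entries, with algebraic multiplicity their repetition count

λ = 0 (multiplicity 6)


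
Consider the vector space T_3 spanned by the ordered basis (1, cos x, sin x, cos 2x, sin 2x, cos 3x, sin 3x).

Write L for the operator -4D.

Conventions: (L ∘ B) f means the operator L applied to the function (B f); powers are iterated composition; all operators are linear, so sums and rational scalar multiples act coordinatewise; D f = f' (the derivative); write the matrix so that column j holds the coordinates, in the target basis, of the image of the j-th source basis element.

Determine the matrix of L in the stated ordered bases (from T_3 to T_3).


the matrix is [[0, 0, 0, 0, 0, 0, 0]; [0, 0, -4, 0, 0, 0, 0]; [0, 4, 0, 0, 0, 0, 0]; [0, 0, 0, 0, -8, 0, 0]; [0, 0, 0, 8, 0, 0, 0]; [0, 0, 0, 0, 0, 0, -12]; [0, 0, 0, 0, 0, 12, 0]] (rows listed top to bottom)

image of 1: 0
image of cos x: 4sin x
image of sin x: -4cos x
image of cos 2x: 8sin 2x
image of sin 2x: -8cos 2x
image of cos 3x: 12sin 3x
image of sin 3x: -12cos 3x
each image's coordinates form column j of the matrix


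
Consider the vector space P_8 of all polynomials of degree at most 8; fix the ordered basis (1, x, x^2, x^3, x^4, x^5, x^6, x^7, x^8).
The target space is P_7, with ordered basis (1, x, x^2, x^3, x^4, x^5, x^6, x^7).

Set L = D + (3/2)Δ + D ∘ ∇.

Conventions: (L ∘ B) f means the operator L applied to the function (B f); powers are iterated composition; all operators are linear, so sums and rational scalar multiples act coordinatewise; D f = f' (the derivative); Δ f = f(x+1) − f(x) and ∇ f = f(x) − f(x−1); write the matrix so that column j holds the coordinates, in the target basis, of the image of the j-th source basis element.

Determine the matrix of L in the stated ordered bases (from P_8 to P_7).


image of 1: 0
image of x: 5/2
image of x^2: 5x + 7/2
image of x^3: (15/2)x^2 + (21/2)x - 3/2
image of x^4: 10x^3 + 21x^2 - 6x + 11/2
image of x^5: (25/2)x^4 + 35x^3 - 15x^2 + (55/2)x - 7/2
image of x^6: 15x^5 + (105/2)x^4 - 30x^3 + (165/2)x^2 - 21x + 15/2
image of x^7: (35/2)x^6 + (147/2)x^5 - (105/2)x^4 + (385/2)x^3 - (147/2)x^2 + (105/2)x - 11/2
image of x^8: 20x^7 + 98x^6 - 84x^5 + 385x^4 - 196x^3 + 210x^2 - 44x + 19/2
each image's coordinates form column j of the matrix

the matrix is [[0, 5/2, 7/2, -3/2, 11/2, -7/2, 15/2, -11/2, 19/2]; [0, 0, 5, 21/2, -6, 55/2, -21, 105/2, -44]; [0, 0, 0, 15/2, 21, -15, 165/2, -147/2, 210]; [0, 0, 0, 0, 10, 35, -30, 385/2, -196]; [0, 0, 0, 0, 0, 25/2, 105/2, -105/2, 385]; [0, 0, 0, 0, 0, 0, 15, 147/2, -84]; [0, 0, 0, 0, 0, 0, 0, 35/2, 98]; [0, 0, 0, 0, 0, 0, 0, 0, 20]] (rows listed top to bottom)


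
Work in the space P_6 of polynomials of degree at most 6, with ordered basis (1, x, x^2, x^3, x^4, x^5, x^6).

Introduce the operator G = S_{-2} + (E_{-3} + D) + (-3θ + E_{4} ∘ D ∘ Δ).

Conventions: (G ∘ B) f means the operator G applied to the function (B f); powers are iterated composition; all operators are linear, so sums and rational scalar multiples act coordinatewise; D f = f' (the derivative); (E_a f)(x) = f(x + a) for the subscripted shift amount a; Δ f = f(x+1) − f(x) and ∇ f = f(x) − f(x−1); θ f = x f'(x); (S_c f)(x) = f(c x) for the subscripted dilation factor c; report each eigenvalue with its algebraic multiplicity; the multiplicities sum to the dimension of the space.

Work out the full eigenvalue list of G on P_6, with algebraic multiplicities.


λ = -46 (multiplicity 1), λ = -16 (multiplicity 1), λ = -4 (multiplicity 1), λ = -1 (multiplicity 1), λ = 2 (multiplicity 1), λ = 5 (multiplicity 1), λ = 47 (multiplicity 1)

image of 1: 2
image of x: -4x - 2
image of x^2: -x^2 - 4x + 11
image of x^3: -16x^3 - 6x^2 + 33x
image of x^4: 5x^4 - 8x^3 + 66x^2 + 325
image of x^5: -46x^5 - 10x^4 + 110x^3 + 1625x + 1602
image of x^6: 47x^6 - 12x^5 + 165x^4 + 4875x^2 + 9612x + 13335
the matrix is upper triangular; its diagonal is (2, -4, -1, -16, 5, -46, 47)
for a triangular matrix the eigenvalues are the diagonal entries, with algebraic multiplicity their repetition count


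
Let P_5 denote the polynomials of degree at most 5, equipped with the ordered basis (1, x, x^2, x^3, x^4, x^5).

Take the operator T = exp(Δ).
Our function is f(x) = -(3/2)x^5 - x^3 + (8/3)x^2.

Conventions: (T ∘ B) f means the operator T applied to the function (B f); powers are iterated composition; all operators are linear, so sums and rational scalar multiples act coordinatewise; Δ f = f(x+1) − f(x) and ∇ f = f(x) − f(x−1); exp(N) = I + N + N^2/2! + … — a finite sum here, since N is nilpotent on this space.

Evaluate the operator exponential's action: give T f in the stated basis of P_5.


the result is g(x) = -(3/2)x^5 - (15/2)x^4 - 31x^3 - (226/3)x^2 - (679/6)x - 233/3

order-1 term: -(15/2)x^4 - 15x^3 - 18x^2 - (31/6)x + 1/6
order-2 term: -15x^3 - 45x^2 - (111/2)x - 137/6
order-3 term: -15x^2 - 45x - 77/2
order-4 term: -(15/2)x - 15
order-5 term: -3/2
the series for exp(Δ) f terminates at order 5
exp(Δ) f = -(3/2)x^5 - (15/2)x^4 - 31x^3 - (226/3)x^2 - (679/6)x - 233/3


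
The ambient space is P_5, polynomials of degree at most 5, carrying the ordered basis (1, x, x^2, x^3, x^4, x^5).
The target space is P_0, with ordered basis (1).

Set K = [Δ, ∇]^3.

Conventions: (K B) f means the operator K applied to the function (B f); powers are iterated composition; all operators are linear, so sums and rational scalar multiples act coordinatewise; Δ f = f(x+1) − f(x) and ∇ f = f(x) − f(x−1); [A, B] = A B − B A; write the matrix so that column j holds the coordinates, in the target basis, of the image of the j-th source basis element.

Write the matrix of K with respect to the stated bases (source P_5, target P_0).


the matrix is [[0, 0, 0, 0, 0, 0]] (rows listed top to bottom)

image of 1: 0
image of x: 0
image of x^2: 0
image of x^3: 0
image of x^4: 0
image of x^5: 0
each image's coordinates form column j of the matrix


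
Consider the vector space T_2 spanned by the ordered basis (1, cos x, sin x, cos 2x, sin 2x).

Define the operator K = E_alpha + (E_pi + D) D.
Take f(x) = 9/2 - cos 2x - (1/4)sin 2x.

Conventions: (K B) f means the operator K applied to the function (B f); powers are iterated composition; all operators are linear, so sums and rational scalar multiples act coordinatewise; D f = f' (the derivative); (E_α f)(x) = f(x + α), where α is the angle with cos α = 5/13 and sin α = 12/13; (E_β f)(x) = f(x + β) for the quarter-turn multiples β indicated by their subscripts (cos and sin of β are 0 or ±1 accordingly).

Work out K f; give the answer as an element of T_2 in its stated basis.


E_alpha f = 9/2 + (89/169)cos 2x + (599/676)sin 2x
D f = -(1/2)cos 2x + 2sin 2x
E_pi D f = -(1/2)cos 2x + 2sin 2x
D D f = 4cos 2x + sin 2x
(E_pi + D) D f = (7/2)cos 2x + 3sin 2x
(E_alpha + (E_pi + D) D) f = 9/2 + (1361/338)cos 2x + (2627/676)sin 2x

the result is g(x) = 9/2 + (1361/338)cos 2x + (2627/676)sin 2x


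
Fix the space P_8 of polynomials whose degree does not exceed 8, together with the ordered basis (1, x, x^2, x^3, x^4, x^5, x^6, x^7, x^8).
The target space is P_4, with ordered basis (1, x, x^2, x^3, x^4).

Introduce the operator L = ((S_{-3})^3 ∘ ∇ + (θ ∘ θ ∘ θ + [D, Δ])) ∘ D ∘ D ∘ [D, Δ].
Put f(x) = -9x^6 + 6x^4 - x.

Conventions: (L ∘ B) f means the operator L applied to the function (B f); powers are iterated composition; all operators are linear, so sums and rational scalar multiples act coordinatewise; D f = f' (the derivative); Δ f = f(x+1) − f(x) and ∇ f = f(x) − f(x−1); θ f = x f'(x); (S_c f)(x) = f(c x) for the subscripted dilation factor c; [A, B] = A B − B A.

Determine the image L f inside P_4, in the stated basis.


the result is g(x) = 0

Δ f = -54x^5 - 135x^4 - 156x^3 - 99x^2 - 30x - 4
D Δ f = -270x^4 - 540x^3 - 468x^2 - 198x - 30
D f = -54x^5 + 24x^3 - 1
Δ D f = -270x^4 - 540x^3 - 468x^2 - 198x - 30
[D, Δ] f = 0
D [D, Δ] f = 0
D (D ∘ [D, Δ]) f = 0
∇ D (D ∘ [D, Δ]) f = 0
S_{-3} ∇ D (D ∘ [D, Δ]) f = 0
S_{-3} S_{-3} ∇ D (D ∘ [D, Δ]) f = 0
S_{-3} S_{-3} S_{-3} ∇ D (D ∘ [D, Δ]) f = 0
θ D (D ∘ [D, Δ]) f = 0
θ θ D (D ∘ [D, Δ]) f = 0
θ θ θ D (D ∘ [D, Δ]) f = 0
Δ D (D ∘ [D, Δ]) f = 0
D Δ D (D ∘ [D, Δ]) f = 0
D D (D ∘ [D, Δ]) f = 0
Δ D D (D ∘ [D, Δ]) f = 0
[D, Δ] D (D ∘ [D, Δ]) f = 0
(θ ∘ θ ∘ θ + [D, Δ]) D (D ∘ [D, Δ]) f = 0
((S_{-3})^3 ∘ ∇ + (θ ∘ θ ∘ θ + [D, Δ])) D (D ∘ [D, Δ]) f = 0


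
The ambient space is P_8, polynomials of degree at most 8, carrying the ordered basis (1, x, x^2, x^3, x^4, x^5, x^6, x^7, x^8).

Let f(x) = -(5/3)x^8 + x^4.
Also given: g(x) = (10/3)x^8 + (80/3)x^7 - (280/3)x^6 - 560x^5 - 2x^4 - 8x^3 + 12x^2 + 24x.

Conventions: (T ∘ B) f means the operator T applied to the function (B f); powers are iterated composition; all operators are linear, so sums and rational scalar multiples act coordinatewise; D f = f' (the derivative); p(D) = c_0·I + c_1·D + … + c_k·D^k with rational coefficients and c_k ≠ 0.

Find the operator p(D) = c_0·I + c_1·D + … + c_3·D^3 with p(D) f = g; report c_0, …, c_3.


D^0 f = -(5/3)x^8 + x^4
D^1 f = -(40/3)x^7 + 4x^3
D^2 f = -(280/3)x^6 + 12x^2
D^3 f = -560x^5 + 24x
matching coefficients of g against c_0 f + c_1 Df + … from the top degree down determines the c_i
solution: c_0 = -2, c_1 = -2, c_2 = 1, c_3 = 1

c_0 = -2, c_1 = -2, c_2 = 1, c_3 = 1


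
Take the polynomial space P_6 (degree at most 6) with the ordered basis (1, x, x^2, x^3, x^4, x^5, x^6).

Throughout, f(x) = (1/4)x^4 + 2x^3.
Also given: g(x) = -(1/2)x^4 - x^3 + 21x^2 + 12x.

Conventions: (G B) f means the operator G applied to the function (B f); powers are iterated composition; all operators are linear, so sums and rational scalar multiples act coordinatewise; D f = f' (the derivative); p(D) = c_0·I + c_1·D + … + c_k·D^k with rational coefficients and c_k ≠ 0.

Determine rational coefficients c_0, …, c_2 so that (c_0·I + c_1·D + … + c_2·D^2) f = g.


D^0 f = (1/4)x^4 + 2x^3
D^1 f = x^3 + 6x^2
D^2 f = 3x^2 + 12x
matching coefficients of g against c_0 f + c_1 Df + … from the top degree down determines the c_i
solution: c_0 = -2, c_1 = 3, c_2 = 1

c_0 = -2, c_1 = 3, c_2 = 1
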